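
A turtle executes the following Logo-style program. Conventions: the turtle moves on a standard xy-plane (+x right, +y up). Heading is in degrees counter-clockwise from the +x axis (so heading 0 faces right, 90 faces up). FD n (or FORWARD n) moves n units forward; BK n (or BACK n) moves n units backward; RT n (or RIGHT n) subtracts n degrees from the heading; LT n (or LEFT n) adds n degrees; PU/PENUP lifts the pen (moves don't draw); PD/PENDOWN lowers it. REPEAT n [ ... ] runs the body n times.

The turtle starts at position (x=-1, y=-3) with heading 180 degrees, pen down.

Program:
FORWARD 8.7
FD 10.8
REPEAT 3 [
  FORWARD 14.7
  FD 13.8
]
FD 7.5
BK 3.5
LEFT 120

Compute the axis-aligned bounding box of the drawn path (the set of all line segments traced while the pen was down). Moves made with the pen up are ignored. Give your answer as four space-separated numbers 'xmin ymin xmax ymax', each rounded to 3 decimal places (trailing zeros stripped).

Answer: -113.5 -3 -1 -3

Derivation:
Executing turtle program step by step:
Start: pos=(-1,-3), heading=180, pen down
FD 8.7: (-1,-3) -> (-9.7,-3) [heading=180, draw]
FD 10.8: (-9.7,-3) -> (-20.5,-3) [heading=180, draw]
REPEAT 3 [
  -- iteration 1/3 --
  FD 14.7: (-20.5,-3) -> (-35.2,-3) [heading=180, draw]
  FD 13.8: (-35.2,-3) -> (-49,-3) [heading=180, draw]
  -- iteration 2/3 --
  FD 14.7: (-49,-3) -> (-63.7,-3) [heading=180, draw]
  FD 13.8: (-63.7,-3) -> (-77.5,-3) [heading=180, draw]
  -- iteration 3/3 --
  FD 14.7: (-77.5,-3) -> (-92.2,-3) [heading=180, draw]
  FD 13.8: (-92.2,-3) -> (-106,-3) [heading=180, draw]
]
FD 7.5: (-106,-3) -> (-113.5,-3) [heading=180, draw]
BK 3.5: (-113.5,-3) -> (-110,-3) [heading=180, draw]
LT 120: heading 180 -> 300
Final: pos=(-110,-3), heading=300, 10 segment(s) drawn

Segment endpoints: x in {-113.5, -110, -106, -92.2, -77.5, -63.7, -49, -35.2, -20.5, -9.7, -1}, y in {-3, -3, -3, -3, -3, -3, -3, -3, -3, -3, -3}
xmin=-113.5, ymin=-3, xmax=-1, ymax=-3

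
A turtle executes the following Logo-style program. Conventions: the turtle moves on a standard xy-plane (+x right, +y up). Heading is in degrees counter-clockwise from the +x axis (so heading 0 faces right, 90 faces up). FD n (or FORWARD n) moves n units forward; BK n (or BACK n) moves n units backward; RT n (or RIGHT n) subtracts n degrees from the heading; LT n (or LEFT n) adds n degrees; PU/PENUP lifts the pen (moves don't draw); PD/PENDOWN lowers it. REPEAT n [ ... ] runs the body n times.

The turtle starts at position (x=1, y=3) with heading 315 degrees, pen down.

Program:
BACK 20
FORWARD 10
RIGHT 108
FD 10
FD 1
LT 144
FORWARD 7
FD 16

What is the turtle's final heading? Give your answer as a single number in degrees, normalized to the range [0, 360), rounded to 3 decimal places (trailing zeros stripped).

Answer: 351

Derivation:
Executing turtle program step by step:
Start: pos=(1,3), heading=315, pen down
BK 20: (1,3) -> (-13.142,17.142) [heading=315, draw]
FD 10: (-13.142,17.142) -> (-6.071,10.071) [heading=315, draw]
RT 108: heading 315 -> 207
FD 10: (-6.071,10.071) -> (-14.981,5.531) [heading=207, draw]
FD 1: (-14.981,5.531) -> (-15.872,5.077) [heading=207, draw]
LT 144: heading 207 -> 351
FD 7: (-15.872,5.077) -> (-8.958,3.982) [heading=351, draw]
FD 16: (-8.958,3.982) -> (6.845,1.479) [heading=351, draw]
Final: pos=(6.845,1.479), heading=351, 6 segment(s) drawn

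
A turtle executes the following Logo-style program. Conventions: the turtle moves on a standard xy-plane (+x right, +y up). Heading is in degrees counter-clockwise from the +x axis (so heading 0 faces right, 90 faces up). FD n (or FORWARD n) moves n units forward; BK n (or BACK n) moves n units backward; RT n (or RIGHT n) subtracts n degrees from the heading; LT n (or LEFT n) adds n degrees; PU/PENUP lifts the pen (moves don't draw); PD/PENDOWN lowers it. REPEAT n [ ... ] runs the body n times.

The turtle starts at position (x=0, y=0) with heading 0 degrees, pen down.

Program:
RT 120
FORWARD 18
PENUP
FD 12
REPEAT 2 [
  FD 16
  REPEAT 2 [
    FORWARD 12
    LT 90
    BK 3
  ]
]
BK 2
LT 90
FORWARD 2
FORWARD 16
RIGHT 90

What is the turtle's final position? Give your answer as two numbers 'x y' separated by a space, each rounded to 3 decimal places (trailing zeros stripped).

Executing turtle program step by step:
Start: pos=(0,0), heading=0, pen down
RT 120: heading 0 -> 240
FD 18: (0,0) -> (-9,-15.588) [heading=240, draw]
PU: pen up
FD 12: (-9,-15.588) -> (-15,-25.981) [heading=240, move]
REPEAT 2 [
  -- iteration 1/2 --
  FD 16: (-15,-25.981) -> (-23,-39.837) [heading=240, move]
  REPEAT 2 [
    -- iteration 1/2 --
    FD 12: (-23,-39.837) -> (-29,-50.229) [heading=240, move]
    LT 90: heading 240 -> 330
    BK 3: (-29,-50.229) -> (-31.598,-48.729) [heading=330, move]
    -- iteration 2/2 --
    FD 12: (-31.598,-48.729) -> (-21.206,-54.729) [heading=330, move]
    LT 90: heading 330 -> 60
    BK 3: (-21.206,-54.729) -> (-22.706,-57.328) [heading=60, move]
  ]
  -- iteration 2/2 --
  FD 16: (-22.706,-57.328) -> (-14.706,-43.471) [heading=60, move]
  REPEAT 2 [
    -- iteration 1/2 --
    FD 12: (-14.706,-43.471) -> (-8.706,-33.079) [heading=60, move]
    LT 90: heading 60 -> 150
    BK 3: (-8.706,-33.079) -> (-6.108,-34.579) [heading=150, move]
    -- iteration 2/2 --
    FD 12: (-6.108,-34.579) -> (-16.5,-28.579) [heading=150, move]
    LT 90: heading 150 -> 240
    BK 3: (-16.5,-28.579) -> (-15,-25.981) [heading=240, move]
  ]
]
BK 2: (-15,-25.981) -> (-14,-24.249) [heading=240, move]
LT 90: heading 240 -> 330
FD 2: (-14,-24.249) -> (-12.268,-25.249) [heading=330, move]
FD 16: (-12.268,-25.249) -> (1.588,-33.249) [heading=330, move]
RT 90: heading 330 -> 240
Final: pos=(1.588,-33.249), heading=240, 1 segment(s) drawn

Answer: 1.588 -33.249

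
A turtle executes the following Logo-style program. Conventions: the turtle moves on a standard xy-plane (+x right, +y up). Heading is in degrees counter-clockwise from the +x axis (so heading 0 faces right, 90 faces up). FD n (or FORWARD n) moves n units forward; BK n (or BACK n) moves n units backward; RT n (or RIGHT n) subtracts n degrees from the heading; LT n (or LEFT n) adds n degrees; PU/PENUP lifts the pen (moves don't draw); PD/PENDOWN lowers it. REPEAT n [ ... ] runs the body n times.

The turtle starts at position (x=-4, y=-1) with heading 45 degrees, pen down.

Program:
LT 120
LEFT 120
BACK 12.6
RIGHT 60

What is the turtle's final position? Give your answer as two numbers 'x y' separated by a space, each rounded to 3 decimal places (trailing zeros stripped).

Answer: -7.261 11.171

Derivation:
Executing turtle program step by step:
Start: pos=(-4,-1), heading=45, pen down
LT 120: heading 45 -> 165
LT 120: heading 165 -> 285
BK 12.6: (-4,-1) -> (-7.261,11.171) [heading=285, draw]
RT 60: heading 285 -> 225
Final: pos=(-7.261,11.171), heading=225, 1 segment(s) drawn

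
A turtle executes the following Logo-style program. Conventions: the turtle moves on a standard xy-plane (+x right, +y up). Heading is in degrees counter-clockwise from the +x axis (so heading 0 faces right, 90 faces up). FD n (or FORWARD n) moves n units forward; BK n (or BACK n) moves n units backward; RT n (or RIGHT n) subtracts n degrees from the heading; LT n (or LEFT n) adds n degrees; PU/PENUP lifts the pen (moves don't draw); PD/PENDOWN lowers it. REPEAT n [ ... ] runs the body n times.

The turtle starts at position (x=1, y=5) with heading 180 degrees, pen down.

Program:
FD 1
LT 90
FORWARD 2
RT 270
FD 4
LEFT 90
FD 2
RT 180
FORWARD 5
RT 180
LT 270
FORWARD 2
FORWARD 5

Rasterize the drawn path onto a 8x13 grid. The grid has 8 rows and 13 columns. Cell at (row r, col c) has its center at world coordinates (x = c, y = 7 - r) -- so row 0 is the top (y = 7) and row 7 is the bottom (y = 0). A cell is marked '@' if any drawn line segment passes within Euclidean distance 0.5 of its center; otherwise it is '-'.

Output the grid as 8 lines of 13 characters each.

Segment 0: (1,5) -> (0,5)
Segment 1: (0,5) -> (-0,3)
Segment 2: (-0,3) -> (4,3)
Segment 3: (4,3) -> (4,5)
Segment 4: (4,5) -> (4,0)
Segment 5: (4,0) -> (6,0)
Segment 6: (6,0) -> (11,0)

Answer: -------------
-------------
@@--@--------
@---@--------
@@@@@--------
----@--------
----@--------
----@@@@@@@@-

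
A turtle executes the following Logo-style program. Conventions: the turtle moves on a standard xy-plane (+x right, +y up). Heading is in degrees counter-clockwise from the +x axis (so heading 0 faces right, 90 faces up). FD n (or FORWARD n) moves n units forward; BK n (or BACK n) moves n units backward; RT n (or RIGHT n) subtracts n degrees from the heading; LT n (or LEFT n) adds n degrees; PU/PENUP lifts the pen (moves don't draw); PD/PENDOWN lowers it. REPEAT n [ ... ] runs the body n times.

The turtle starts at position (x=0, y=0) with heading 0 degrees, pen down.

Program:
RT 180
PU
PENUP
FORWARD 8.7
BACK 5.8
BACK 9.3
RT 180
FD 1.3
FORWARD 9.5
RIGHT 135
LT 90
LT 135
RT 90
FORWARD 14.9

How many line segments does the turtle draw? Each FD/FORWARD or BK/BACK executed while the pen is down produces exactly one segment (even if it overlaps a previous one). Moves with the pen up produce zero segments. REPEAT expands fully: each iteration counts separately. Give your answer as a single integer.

Answer: 0

Derivation:
Executing turtle program step by step:
Start: pos=(0,0), heading=0, pen down
RT 180: heading 0 -> 180
PU: pen up
PU: pen up
FD 8.7: (0,0) -> (-8.7,0) [heading=180, move]
BK 5.8: (-8.7,0) -> (-2.9,0) [heading=180, move]
BK 9.3: (-2.9,0) -> (6.4,0) [heading=180, move]
RT 180: heading 180 -> 0
FD 1.3: (6.4,0) -> (7.7,0) [heading=0, move]
FD 9.5: (7.7,0) -> (17.2,0) [heading=0, move]
RT 135: heading 0 -> 225
LT 90: heading 225 -> 315
LT 135: heading 315 -> 90
RT 90: heading 90 -> 0
FD 14.9: (17.2,0) -> (32.1,0) [heading=0, move]
Final: pos=(32.1,0), heading=0, 0 segment(s) drawn
Segments drawn: 0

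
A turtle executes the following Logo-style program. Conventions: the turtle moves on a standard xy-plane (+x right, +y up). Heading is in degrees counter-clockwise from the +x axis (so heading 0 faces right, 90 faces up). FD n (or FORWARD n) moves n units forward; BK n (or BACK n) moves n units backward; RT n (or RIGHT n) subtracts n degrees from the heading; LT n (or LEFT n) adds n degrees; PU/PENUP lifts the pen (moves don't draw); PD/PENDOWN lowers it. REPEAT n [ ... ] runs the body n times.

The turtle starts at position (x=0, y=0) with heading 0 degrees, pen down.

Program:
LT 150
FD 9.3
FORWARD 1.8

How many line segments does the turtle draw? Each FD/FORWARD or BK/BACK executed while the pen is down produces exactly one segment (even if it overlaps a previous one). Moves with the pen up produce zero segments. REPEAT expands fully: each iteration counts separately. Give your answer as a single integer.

Answer: 2

Derivation:
Executing turtle program step by step:
Start: pos=(0,0), heading=0, pen down
LT 150: heading 0 -> 150
FD 9.3: (0,0) -> (-8.054,4.65) [heading=150, draw]
FD 1.8: (-8.054,4.65) -> (-9.613,5.55) [heading=150, draw]
Final: pos=(-9.613,5.55), heading=150, 2 segment(s) drawn
Segments drawn: 2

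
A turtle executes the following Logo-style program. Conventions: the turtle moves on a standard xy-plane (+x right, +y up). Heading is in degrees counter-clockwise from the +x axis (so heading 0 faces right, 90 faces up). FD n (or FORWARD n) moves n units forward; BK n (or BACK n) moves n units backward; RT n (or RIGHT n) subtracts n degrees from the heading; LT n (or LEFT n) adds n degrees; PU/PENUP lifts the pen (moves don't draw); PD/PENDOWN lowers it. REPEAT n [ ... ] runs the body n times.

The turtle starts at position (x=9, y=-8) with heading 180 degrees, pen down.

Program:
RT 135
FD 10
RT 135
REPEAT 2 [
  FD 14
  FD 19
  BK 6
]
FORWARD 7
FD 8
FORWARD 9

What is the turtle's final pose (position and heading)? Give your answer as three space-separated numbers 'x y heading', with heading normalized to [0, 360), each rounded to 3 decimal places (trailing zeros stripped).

Answer: 16.071 -78.929 270

Derivation:
Executing turtle program step by step:
Start: pos=(9,-8), heading=180, pen down
RT 135: heading 180 -> 45
FD 10: (9,-8) -> (16.071,-0.929) [heading=45, draw]
RT 135: heading 45 -> 270
REPEAT 2 [
  -- iteration 1/2 --
  FD 14: (16.071,-0.929) -> (16.071,-14.929) [heading=270, draw]
  FD 19: (16.071,-14.929) -> (16.071,-33.929) [heading=270, draw]
  BK 6: (16.071,-33.929) -> (16.071,-27.929) [heading=270, draw]
  -- iteration 2/2 --
  FD 14: (16.071,-27.929) -> (16.071,-41.929) [heading=270, draw]
  FD 19: (16.071,-41.929) -> (16.071,-60.929) [heading=270, draw]
  BK 6: (16.071,-60.929) -> (16.071,-54.929) [heading=270, draw]
]
FD 7: (16.071,-54.929) -> (16.071,-61.929) [heading=270, draw]
FD 8: (16.071,-61.929) -> (16.071,-69.929) [heading=270, draw]
FD 9: (16.071,-69.929) -> (16.071,-78.929) [heading=270, draw]
Final: pos=(16.071,-78.929), heading=270, 10 segment(s) drawn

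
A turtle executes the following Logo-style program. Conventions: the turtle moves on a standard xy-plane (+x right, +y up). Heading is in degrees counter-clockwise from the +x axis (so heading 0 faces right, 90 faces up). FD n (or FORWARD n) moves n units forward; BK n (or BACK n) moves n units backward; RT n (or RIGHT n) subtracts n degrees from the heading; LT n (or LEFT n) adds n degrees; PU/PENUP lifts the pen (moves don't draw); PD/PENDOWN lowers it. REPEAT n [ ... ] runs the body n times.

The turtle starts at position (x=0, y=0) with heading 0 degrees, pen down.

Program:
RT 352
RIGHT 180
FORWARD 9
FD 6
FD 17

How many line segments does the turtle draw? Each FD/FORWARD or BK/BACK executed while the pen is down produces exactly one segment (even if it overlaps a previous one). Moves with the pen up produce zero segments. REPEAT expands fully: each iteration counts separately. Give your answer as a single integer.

Answer: 3

Derivation:
Executing turtle program step by step:
Start: pos=(0,0), heading=0, pen down
RT 352: heading 0 -> 8
RT 180: heading 8 -> 188
FD 9: (0,0) -> (-8.912,-1.253) [heading=188, draw]
FD 6: (-8.912,-1.253) -> (-14.854,-2.088) [heading=188, draw]
FD 17: (-14.854,-2.088) -> (-31.689,-4.454) [heading=188, draw]
Final: pos=(-31.689,-4.454), heading=188, 3 segment(s) drawn
Segments drawn: 3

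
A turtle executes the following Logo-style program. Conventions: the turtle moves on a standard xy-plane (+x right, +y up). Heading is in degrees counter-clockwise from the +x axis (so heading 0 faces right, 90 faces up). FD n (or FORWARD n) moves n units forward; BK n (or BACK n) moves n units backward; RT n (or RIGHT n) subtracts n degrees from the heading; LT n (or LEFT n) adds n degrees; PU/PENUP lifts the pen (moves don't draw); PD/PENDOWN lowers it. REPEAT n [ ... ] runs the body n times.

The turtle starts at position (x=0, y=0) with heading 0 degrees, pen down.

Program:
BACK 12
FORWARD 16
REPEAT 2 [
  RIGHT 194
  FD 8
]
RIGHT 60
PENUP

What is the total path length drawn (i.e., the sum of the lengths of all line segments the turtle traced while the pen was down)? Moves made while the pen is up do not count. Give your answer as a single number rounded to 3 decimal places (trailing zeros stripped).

Executing turtle program step by step:
Start: pos=(0,0), heading=0, pen down
BK 12: (0,0) -> (-12,0) [heading=0, draw]
FD 16: (-12,0) -> (4,0) [heading=0, draw]
REPEAT 2 [
  -- iteration 1/2 --
  RT 194: heading 0 -> 166
  FD 8: (4,0) -> (-3.762,1.935) [heading=166, draw]
  -- iteration 2/2 --
  RT 194: heading 166 -> 332
  FD 8: (-3.762,1.935) -> (3.301,-1.82) [heading=332, draw]
]
RT 60: heading 332 -> 272
PU: pen up
Final: pos=(3.301,-1.82), heading=272, 4 segment(s) drawn

Segment lengths:
  seg 1: (0,0) -> (-12,0), length = 12
  seg 2: (-12,0) -> (4,0), length = 16
  seg 3: (4,0) -> (-3.762,1.935), length = 8
  seg 4: (-3.762,1.935) -> (3.301,-1.82), length = 8
Total = 44

Answer: 44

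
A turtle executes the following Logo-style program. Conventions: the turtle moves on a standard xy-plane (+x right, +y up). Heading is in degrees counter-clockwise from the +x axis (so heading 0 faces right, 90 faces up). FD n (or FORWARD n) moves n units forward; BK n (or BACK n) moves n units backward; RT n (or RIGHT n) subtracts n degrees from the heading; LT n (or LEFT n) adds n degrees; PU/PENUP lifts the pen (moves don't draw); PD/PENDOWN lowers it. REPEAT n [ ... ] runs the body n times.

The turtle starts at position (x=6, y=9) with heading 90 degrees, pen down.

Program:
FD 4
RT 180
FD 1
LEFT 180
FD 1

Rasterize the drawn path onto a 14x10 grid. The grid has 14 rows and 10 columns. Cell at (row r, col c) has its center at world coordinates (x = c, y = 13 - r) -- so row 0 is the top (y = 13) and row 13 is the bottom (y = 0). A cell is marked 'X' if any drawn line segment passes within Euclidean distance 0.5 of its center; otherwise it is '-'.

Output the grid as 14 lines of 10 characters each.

Answer: ------X---
------X---
------X---
------X---
------X---
----------
----------
----------
----------
----------
----------
----------
----------
----------

Derivation:
Segment 0: (6,9) -> (6,13)
Segment 1: (6,13) -> (6,12)
Segment 2: (6,12) -> (6,13)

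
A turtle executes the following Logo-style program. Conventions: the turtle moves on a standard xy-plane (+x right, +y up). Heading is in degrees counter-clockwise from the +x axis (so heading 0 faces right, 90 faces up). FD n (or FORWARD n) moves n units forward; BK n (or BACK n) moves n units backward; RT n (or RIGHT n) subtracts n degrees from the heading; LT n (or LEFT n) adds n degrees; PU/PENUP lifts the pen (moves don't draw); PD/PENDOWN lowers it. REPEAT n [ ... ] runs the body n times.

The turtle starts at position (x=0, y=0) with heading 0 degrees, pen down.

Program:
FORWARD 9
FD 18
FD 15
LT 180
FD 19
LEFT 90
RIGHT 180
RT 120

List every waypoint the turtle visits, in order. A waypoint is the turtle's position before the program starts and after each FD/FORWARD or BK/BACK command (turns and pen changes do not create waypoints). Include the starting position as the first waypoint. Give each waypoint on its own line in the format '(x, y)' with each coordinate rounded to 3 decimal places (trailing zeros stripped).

Answer: (0, 0)
(9, 0)
(27, 0)
(42, 0)
(23, 0)

Derivation:
Executing turtle program step by step:
Start: pos=(0,0), heading=0, pen down
FD 9: (0,0) -> (9,0) [heading=0, draw]
FD 18: (9,0) -> (27,0) [heading=0, draw]
FD 15: (27,0) -> (42,0) [heading=0, draw]
LT 180: heading 0 -> 180
FD 19: (42,0) -> (23,0) [heading=180, draw]
LT 90: heading 180 -> 270
RT 180: heading 270 -> 90
RT 120: heading 90 -> 330
Final: pos=(23,0), heading=330, 4 segment(s) drawn
Waypoints (5 total):
(0, 0)
(9, 0)
(27, 0)
(42, 0)
(23, 0)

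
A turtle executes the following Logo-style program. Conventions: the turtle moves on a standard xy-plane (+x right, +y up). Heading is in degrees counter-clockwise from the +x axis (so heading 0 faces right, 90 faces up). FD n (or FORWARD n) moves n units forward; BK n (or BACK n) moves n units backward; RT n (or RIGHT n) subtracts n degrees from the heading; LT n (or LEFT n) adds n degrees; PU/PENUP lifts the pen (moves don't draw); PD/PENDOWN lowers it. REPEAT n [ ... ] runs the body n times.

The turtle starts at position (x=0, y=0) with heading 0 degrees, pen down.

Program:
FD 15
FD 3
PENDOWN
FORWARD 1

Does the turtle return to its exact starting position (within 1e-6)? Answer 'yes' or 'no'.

Answer: no

Derivation:
Executing turtle program step by step:
Start: pos=(0,0), heading=0, pen down
FD 15: (0,0) -> (15,0) [heading=0, draw]
FD 3: (15,0) -> (18,0) [heading=0, draw]
PD: pen down
FD 1: (18,0) -> (19,0) [heading=0, draw]
Final: pos=(19,0), heading=0, 3 segment(s) drawn

Start position: (0, 0)
Final position: (19, 0)
Distance = 19; >= 1e-6 -> NOT closed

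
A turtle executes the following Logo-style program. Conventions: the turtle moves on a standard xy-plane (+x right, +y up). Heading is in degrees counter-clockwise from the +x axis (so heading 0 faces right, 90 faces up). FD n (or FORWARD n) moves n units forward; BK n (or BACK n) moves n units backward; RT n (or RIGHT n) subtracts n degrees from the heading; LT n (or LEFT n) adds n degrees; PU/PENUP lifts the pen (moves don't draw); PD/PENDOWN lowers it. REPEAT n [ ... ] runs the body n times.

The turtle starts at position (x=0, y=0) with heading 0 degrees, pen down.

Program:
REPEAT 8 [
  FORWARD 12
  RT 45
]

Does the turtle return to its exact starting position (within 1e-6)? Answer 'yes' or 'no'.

Executing turtle program step by step:
Start: pos=(0,0), heading=0, pen down
REPEAT 8 [
  -- iteration 1/8 --
  FD 12: (0,0) -> (12,0) [heading=0, draw]
  RT 45: heading 0 -> 315
  -- iteration 2/8 --
  FD 12: (12,0) -> (20.485,-8.485) [heading=315, draw]
  RT 45: heading 315 -> 270
  -- iteration 3/8 --
  FD 12: (20.485,-8.485) -> (20.485,-20.485) [heading=270, draw]
  RT 45: heading 270 -> 225
  -- iteration 4/8 --
  FD 12: (20.485,-20.485) -> (12,-28.971) [heading=225, draw]
  RT 45: heading 225 -> 180
  -- iteration 5/8 --
  FD 12: (12,-28.971) -> (0,-28.971) [heading=180, draw]
  RT 45: heading 180 -> 135
  -- iteration 6/8 --
  FD 12: (0,-28.971) -> (-8.485,-20.485) [heading=135, draw]
  RT 45: heading 135 -> 90
  -- iteration 7/8 --
  FD 12: (-8.485,-20.485) -> (-8.485,-8.485) [heading=90, draw]
  RT 45: heading 90 -> 45
  -- iteration 8/8 --
  FD 12: (-8.485,-8.485) -> (0,0) [heading=45, draw]
  RT 45: heading 45 -> 0
]
Final: pos=(0,0), heading=0, 8 segment(s) drawn

Start position: (0, 0)
Final position: (0, 0)
Distance = 0; < 1e-6 -> CLOSED

Answer: yes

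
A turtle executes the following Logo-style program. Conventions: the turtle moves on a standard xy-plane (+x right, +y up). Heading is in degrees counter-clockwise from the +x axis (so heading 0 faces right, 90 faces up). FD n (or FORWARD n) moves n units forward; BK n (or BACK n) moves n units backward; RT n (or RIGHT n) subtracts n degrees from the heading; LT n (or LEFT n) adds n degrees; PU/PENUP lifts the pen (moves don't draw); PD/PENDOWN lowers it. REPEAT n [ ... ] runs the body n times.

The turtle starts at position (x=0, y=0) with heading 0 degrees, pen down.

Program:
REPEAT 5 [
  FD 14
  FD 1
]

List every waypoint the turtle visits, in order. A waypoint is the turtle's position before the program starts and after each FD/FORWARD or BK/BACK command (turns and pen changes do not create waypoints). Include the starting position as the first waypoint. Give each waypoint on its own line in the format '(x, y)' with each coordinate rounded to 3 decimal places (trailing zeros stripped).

Executing turtle program step by step:
Start: pos=(0,0), heading=0, pen down
REPEAT 5 [
  -- iteration 1/5 --
  FD 14: (0,0) -> (14,0) [heading=0, draw]
  FD 1: (14,0) -> (15,0) [heading=0, draw]
  -- iteration 2/5 --
  FD 14: (15,0) -> (29,0) [heading=0, draw]
  FD 1: (29,0) -> (30,0) [heading=0, draw]
  -- iteration 3/5 --
  FD 14: (30,0) -> (44,0) [heading=0, draw]
  FD 1: (44,0) -> (45,0) [heading=0, draw]
  -- iteration 4/5 --
  FD 14: (45,0) -> (59,0) [heading=0, draw]
  FD 1: (59,0) -> (60,0) [heading=0, draw]
  -- iteration 5/5 --
  FD 14: (60,0) -> (74,0) [heading=0, draw]
  FD 1: (74,0) -> (75,0) [heading=0, draw]
]
Final: pos=(75,0), heading=0, 10 segment(s) drawn
Waypoints (11 total):
(0, 0)
(14, 0)
(15, 0)
(29, 0)
(30, 0)
(44, 0)
(45, 0)
(59, 0)
(60, 0)
(74, 0)
(75, 0)

Answer: (0, 0)
(14, 0)
(15, 0)
(29, 0)
(30, 0)
(44, 0)
(45, 0)
(59, 0)
(60, 0)
(74, 0)
(75, 0)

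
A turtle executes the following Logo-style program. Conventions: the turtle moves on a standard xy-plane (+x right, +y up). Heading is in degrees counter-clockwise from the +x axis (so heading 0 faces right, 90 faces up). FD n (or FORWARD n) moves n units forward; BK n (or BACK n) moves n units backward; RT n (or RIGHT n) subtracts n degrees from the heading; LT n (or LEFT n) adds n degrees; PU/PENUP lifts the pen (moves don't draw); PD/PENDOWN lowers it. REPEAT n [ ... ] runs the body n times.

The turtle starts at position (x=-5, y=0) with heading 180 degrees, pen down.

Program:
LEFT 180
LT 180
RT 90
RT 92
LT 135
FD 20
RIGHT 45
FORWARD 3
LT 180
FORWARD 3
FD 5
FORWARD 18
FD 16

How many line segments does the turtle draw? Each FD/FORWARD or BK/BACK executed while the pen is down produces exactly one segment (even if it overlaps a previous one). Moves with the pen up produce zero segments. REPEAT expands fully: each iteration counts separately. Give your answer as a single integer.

Executing turtle program step by step:
Start: pos=(-5,0), heading=180, pen down
LT 180: heading 180 -> 0
LT 180: heading 0 -> 180
RT 90: heading 180 -> 90
RT 92: heading 90 -> 358
LT 135: heading 358 -> 133
FD 20: (-5,0) -> (-18.64,14.627) [heading=133, draw]
RT 45: heading 133 -> 88
FD 3: (-18.64,14.627) -> (-18.535,17.625) [heading=88, draw]
LT 180: heading 88 -> 268
FD 3: (-18.535,17.625) -> (-18.64,14.627) [heading=268, draw]
FD 5: (-18.64,14.627) -> (-18.814,9.63) [heading=268, draw]
FD 18: (-18.814,9.63) -> (-19.443,-8.359) [heading=268, draw]
FD 16: (-19.443,-8.359) -> (-20.001,-24.349) [heading=268, draw]
Final: pos=(-20.001,-24.349), heading=268, 6 segment(s) drawn
Segments drawn: 6

Answer: 6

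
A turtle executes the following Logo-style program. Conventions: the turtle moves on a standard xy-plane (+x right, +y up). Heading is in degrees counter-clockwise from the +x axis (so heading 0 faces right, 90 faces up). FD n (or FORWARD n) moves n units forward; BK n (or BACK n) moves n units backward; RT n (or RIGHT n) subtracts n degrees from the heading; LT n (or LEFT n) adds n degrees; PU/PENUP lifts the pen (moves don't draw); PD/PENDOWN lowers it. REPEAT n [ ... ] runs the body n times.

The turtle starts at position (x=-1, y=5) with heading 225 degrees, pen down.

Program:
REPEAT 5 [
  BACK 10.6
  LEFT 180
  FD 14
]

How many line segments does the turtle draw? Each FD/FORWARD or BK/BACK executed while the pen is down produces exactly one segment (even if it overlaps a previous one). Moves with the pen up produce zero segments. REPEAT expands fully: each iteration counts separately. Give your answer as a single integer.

Answer: 10

Derivation:
Executing turtle program step by step:
Start: pos=(-1,5), heading=225, pen down
REPEAT 5 [
  -- iteration 1/5 --
  BK 10.6: (-1,5) -> (6.495,12.495) [heading=225, draw]
  LT 180: heading 225 -> 45
  FD 14: (6.495,12.495) -> (16.395,22.395) [heading=45, draw]
  -- iteration 2/5 --
  BK 10.6: (16.395,22.395) -> (8.899,14.899) [heading=45, draw]
  LT 180: heading 45 -> 225
  FD 14: (8.899,14.899) -> (-1,5) [heading=225, draw]
  -- iteration 3/5 --
  BK 10.6: (-1,5) -> (6.495,12.495) [heading=225, draw]
  LT 180: heading 225 -> 45
  FD 14: (6.495,12.495) -> (16.395,22.395) [heading=45, draw]
  -- iteration 4/5 --
  BK 10.6: (16.395,22.395) -> (8.899,14.899) [heading=45, draw]
  LT 180: heading 45 -> 225
  FD 14: (8.899,14.899) -> (-1,5) [heading=225, draw]
  -- iteration 5/5 --
  BK 10.6: (-1,5) -> (6.495,12.495) [heading=225, draw]
  LT 180: heading 225 -> 45
  FD 14: (6.495,12.495) -> (16.395,22.395) [heading=45, draw]
]
Final: pos=(16.395,22.395), heading=45, 10 segment(s) drawn
Segments drawn: 10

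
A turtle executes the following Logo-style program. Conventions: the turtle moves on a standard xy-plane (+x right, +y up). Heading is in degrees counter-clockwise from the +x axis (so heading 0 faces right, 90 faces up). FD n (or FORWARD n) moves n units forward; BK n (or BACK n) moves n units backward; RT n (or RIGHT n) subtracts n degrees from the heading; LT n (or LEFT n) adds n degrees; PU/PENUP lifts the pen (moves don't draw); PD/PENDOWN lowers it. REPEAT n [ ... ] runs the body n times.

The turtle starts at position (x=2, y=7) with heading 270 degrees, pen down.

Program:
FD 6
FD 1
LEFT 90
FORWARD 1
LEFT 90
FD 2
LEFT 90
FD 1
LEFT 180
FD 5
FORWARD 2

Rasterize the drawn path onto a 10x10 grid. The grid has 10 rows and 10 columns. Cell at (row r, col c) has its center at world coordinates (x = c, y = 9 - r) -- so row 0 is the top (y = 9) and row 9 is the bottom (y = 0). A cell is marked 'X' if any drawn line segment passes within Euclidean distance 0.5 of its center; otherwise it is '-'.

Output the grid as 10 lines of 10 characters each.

Segment 0: (2,7) -> (2,1)
Segment 1: (2,1) -> (2,0)
Segment 2: (2,0) -> (3,-0)
Segment 3: (3,-0) -> (3,2)
Segment 4: (3,2) -> (2,2)
Segment 5: (2,2) -> (7,2)
Segment 6: (7,2) -> (9,2)

Answer: ----------
----------
--X-------
--X-------
--X-------
--X-------
--X-------
--XXXXXXXX
--XX------
--XX------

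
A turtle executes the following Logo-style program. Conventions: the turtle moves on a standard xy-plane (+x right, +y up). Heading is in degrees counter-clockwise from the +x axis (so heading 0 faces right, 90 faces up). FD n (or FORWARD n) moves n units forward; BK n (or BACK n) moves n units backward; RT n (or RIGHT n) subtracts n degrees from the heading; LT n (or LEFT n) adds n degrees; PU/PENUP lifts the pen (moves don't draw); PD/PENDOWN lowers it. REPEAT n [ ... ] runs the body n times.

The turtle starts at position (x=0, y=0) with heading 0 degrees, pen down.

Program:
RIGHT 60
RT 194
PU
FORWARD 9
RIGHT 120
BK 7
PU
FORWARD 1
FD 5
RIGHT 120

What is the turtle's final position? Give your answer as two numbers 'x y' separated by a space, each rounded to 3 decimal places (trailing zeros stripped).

Answer: -3.451 8.893

Derivation:
Executing turtle program step by step:
Start: pos=(0,0), heading=0, pen down
RT 60: heading 0 -> 300
RT 194: heading 300 -> 106
PU: pen up
FD 9: (0,0) -> (-2.481,8.651) [heading=106, move]
RT 120: heading 106 -> 346
BK 7: (-2.481,8.651) -> (-9.273,10.345) [heading=346, move]
PU: pen up
FD 1: (-9.273,10.345) -> (-8.303,10.103) [heading=346, move]
FD 5: (-8.303,10.103) -> (-3.451,8.893) [heading=346, move]
RT 120: heading 346 -> 226
Final: pos=(-3.451,8.893), heading=226, 0 segment(s) drawn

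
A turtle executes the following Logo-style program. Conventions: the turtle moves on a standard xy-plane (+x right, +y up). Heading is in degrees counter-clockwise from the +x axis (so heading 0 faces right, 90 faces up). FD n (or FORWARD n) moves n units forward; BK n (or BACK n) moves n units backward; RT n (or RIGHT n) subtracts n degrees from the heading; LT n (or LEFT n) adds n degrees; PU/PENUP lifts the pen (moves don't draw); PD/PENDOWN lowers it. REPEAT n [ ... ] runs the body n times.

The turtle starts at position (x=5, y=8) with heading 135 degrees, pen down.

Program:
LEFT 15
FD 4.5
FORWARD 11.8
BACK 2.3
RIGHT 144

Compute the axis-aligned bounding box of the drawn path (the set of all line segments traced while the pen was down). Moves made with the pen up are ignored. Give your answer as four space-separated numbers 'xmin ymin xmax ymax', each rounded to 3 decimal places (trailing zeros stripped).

Answer: -9.116 8 5 16.15

Derivation:
Executing turtle program step by step:
Start: pos=(5,8), heading=135, pen down
LT 15: heading 135 -> 150
FD 4.5: (5,8) -> (1.103,10.25) [heading=150, draw]
FD 11.8: (1.103,10.25) -> (-9.116,16.15) [heading=150, draw]
BK 2.3: (-9.116,16.15) -> (-7.124,15) [heading=150, draw]
RT 144: heading 150 -> 6
Final: pos=(-7.124,15), heading=6, 3 segment(s) drawn

Segment endpoints: x in {-9.116, -7.124, 1.103, 5}, y in {8, 10.25, 15, 16.15}
xmin=-9.116, ymin=8, xmax=5, ymax=16.15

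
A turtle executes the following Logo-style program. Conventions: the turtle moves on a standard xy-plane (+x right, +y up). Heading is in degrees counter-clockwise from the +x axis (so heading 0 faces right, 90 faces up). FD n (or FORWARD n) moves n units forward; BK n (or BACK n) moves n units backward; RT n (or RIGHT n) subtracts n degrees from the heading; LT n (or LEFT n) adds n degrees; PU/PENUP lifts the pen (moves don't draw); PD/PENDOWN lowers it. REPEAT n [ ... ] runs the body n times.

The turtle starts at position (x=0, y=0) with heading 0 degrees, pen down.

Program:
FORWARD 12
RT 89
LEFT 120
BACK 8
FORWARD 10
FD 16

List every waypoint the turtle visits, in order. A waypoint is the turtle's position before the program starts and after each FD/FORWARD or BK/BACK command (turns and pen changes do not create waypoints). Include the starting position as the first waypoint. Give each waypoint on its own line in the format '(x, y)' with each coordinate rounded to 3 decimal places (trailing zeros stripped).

Answer: (0, 0)
(12, 0)
(5.143, -4.12)
(13.714, 1.03)
(27.429, 9.271)

Derivation:
Executing turtle program step by step:
Start: pos=(0,0), heading=0, pen down
FD 12: (0,0) -> (12,0) [heading=0, draw]
RT 89: heading 0 -> 271
LT 120: heading 271 -> 31
BK 8: (12,0) -> (5.143,-4.12) [heading=31, draw]
FD 10: (5.143,-4.12) -> (13.714,1.03) [heading=31, draw]
FD 16: (13.714,1.03) -> (27.429,9.271) [heading=31, draw]
Final: pos=(27.429,9.271), heading=31, 4 segment(s) drawn
Waypoints (5 total):
(0, 0)
(12, 0)
(5.143, -4.12)
(13.714, 1.03)
(27.429, 9.271)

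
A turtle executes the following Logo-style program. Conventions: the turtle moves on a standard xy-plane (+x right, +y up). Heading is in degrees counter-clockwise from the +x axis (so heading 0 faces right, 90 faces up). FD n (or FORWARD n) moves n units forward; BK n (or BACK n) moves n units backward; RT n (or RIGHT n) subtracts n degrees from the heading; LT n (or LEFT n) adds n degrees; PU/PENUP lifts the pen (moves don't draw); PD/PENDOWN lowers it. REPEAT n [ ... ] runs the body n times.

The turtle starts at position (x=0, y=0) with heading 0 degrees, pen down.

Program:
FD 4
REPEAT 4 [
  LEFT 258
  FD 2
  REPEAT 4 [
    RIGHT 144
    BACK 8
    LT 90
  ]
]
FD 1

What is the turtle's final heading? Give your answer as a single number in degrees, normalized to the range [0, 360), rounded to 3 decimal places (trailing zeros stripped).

Answer: 168

Derivation:
Executing turtle program step by step:
Start: pos=(0,0), heading=0, pen down
FD 4: (0,0) -> (4,0) [heading=0, draw]
REPEAT 4 [
  -- iteration 1/4 --
  LT 258: heading 0 -> 258
  FD 2: (4,0) -> (3.584,-1.956) [heading=258, draw]
  REPEAT 4 [
    -- iteration 1/4 --
    RT 144: heading 258 -> 114
    BK 8: (3.584,-1.956) -> (6.838,-9.265) [heading=114, draw]
    LT 90: heading 114 -> 204
    -- iteration 2/4 --
    RT 144: heading 204 -> 60
    BK 8: (6.838,-9.265) -> (2.838,-16.193) [heading=60, draw]
    LT 90: heading 60 -> 150
    -- iteration 3/4 --
    RT 144: heading 150 -> 6
    BK 8: (2.838,-16.193) -> (-5.118,-17.029) [heading=6, draw]
    LT 90: heading 6 -> 96
    -- iteration 4/4 --
    RT 144: heading 96 -> 312
    BK 8: (-5.118,-17.029) -> (-10.471,-11.084) [heading=312, draw]
    LT 90: heading 312 -> 42
  ]
  -- iteration 2/4 --
  LT 258: heading 42 -> 300
  FD 2: (-10.471,-11.084) -> (-9.471,-12.816) [heading=300, draw]
  REPEAT 4 [
    -- iteration 1/4 --
    RT 144: heading 300 -> 156
    BK 8: (-9.471,-12.816) -> (-2.163,-16.07) [heading=156, draw]
    LT 90: heading 156 -> 246
    -- iteration 2/4 --
    RT 144: heading 246 -> 102
    BK 8: (-2.163,-16.07) -> (-0.499,-23.895) [heading=102, draw]
    LT 90: heading 102 -> 192
    -- iteration 3/4 --
    RT 144: heading 192 -> 48
    BK 8: (-0.499,-23.895) -> (-5.853,-29.84) [heading=48, draw]
    LT 90: heading 48 -> 138
    -- iteration 4/4 --
    RT 144: heading 138 -> 354
    BK 8: (-5.853,-29.84) -> (-13.809,-29.004) [heading=354, draw]
    LT 90: heading 354 -> 84
  ]
  -- iteration 3/4 --
  LT 258: heading 84 -> 342
  FD 2: (-13.809,-29.004) -> (-11.907,-29.622) [heading=342, draw]
  REPEAT 4 [
    -- iteration 1/4 --
    RT 144: heading 342 -> 198
    BK 8: (-11.907,-29.622) -> (-4.298,-27.15) [heading=198, draw]
    LT 90: heading 198 -> 288
    -- iteration 2/4 --
    RT 144: heading 288 -> 144
    BK 8: (-4.298,-27.15) -> (2.174,-31.852) [heading=144, draw]
    LT 90: heading 144 -> 234
    -- iteration 3/4 --
    RT 144: heading 234 -> 90
    BK 8: (2.174,-31.852) -> (2.174,-39.852) [heading=90, draw]
    LT 90: heading 90 -> 180
    -- iteration 4/4 --
    RT 144: heading 180 -> 36
    BK 8: (2.174,-39.852) -> (-4.298,-44.554) [heading=36, draw]
    LT 90: heading 36 -> 126
  ]
  -- iteration 4/4 --
  LT 258: heading 126 -> 24
  FD 2: (-4.298,-44.554) -> (-2.471,-43.741) [heading=24, draw]
  REPEAT 4 [
    -- iteration 1/4 --
    RT 144: heading 24 -> 240
    BK 8: (-2.471,-43.741) -> (1.529,-36.813) [heading=240, draw]
    LT 90: heading 240 -> 330
    -- iteration 2/4 --
    RT 144: heading 330 -> 186
    BK 8: (1.529,-36.813) -> (9.485,-35.977) [heading=186, draw]
    LT 90: heading 186 -> 276
    -- iteration 3/4 --
    RT 144: heading 276 -> 132
    BK 8: (9.485,-35.977) -> (14.838,-41.922) [heading=132, draw]
    LT 90: heading 132 -> 222
    -- iteration 4/4 --
    RT 144: heading 222 -> 78
    BK 8: (14.838,-41.922) -> (13.175,-49.747) [heading=78, draw]
    LT 90: heading 78 -> 168
  ]
]
FD 1: (13.175,-49.747) -> (12.197,-49.539) [heading=168, draw]
Final: pos=(12.197,-49.539), heading=168, 22 segment(s) drawn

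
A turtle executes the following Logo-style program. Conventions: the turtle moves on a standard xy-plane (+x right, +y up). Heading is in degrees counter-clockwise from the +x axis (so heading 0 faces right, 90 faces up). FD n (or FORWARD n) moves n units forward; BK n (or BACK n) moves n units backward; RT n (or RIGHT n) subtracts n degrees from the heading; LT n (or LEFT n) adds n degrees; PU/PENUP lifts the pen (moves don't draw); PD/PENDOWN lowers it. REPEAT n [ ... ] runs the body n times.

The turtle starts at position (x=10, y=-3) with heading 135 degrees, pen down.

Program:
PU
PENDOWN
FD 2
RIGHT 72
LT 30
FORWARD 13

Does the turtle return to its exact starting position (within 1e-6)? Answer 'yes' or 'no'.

Executing turtle program step by step:
Start: pos=(10,-3), heading=135, pen down
PU: pen up
PD: pen down
FD 2: (10,-3) -> (8.586,-1.586) [heading=135, draw]
RT 72: heading 135 -> 63
LT 30: heading 63 -> 93
FD 13: (8.586,-1.586) -> (7.905,11.396) [heading=93, draw]
Final: pos=(7.905,11.396), heading=93, 2 segment(s) drawn

Start position: (10, -3)
Final position: (7.905, 11.396)
Distance = 14.548; >= 1e-6 -> NOT closed

Answer: no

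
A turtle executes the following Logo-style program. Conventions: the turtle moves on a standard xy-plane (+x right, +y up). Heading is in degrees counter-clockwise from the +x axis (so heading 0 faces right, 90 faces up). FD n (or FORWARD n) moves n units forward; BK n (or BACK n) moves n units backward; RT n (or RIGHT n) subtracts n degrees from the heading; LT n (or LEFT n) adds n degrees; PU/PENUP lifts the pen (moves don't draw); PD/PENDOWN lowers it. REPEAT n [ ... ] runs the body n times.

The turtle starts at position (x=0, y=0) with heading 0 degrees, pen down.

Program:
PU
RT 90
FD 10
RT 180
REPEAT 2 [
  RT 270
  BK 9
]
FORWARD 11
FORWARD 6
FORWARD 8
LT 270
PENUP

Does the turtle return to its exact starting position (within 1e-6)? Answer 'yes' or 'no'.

Executing turtle program step by step:
Start: pos=(0,0), heading=0, pen down
PU: pen up
RT 90: heading 0 -> 270
FD 10: (0,0) -> (0,-10) [heading=270, move]
RT 180: heading 270 -> 90
REPEAT 2 [
  -- iteration 1/2 --
  RT 270: heading 90 -> 180
  BK 9: (0,-10) -> (9,-10) [heading=180, move]
  -- iteration 2/2 --
  RT 270: heading 180 -> 270
  BK 9: (9,-10) -> (9,-1) [heading=270, move]
]
FD 11: (9,-1) -> (9,-12) [heading=270, move]
FD 6: (9,-12) -> (9,-18) [heading=270, move]
FD 8: (9,-18) -> (9,-26) [heading=270, move]
LT 270: heading 270 -> 180
PU: pen up
Final: pos=(9,-26), heading=180, 0 segment(s) drawn

Start position: (0, 0)
Final position: (9, -26)
Distance = 27.514; >= 1e-6 -> NOT closed

Answer: no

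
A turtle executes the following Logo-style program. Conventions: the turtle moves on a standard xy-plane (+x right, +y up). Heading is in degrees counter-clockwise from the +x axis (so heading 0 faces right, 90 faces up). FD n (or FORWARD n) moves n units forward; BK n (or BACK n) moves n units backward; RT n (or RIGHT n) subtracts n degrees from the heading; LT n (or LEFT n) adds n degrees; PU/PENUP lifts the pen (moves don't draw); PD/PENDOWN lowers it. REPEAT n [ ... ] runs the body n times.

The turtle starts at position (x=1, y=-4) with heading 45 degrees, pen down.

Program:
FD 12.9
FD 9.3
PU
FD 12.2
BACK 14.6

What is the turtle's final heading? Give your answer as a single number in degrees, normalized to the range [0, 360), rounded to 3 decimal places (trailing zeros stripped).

Answer: 45

Derivation:
Executing turtle program step by step:
Start: pos=(1,-4), heading=45, pen down
FD 12.9: (1,-4) -> (10.122,5.122) [heading=45, draw]
FD 9.3: (10.122,5.122) -> (16.698,11.698) [heading=45, draw]
PU: pen up
FD 12.2: (16.698,11.698) -> (25.324,20.324) [heading=45, move]
BK 14.6: (25.324,20.324) -> (15.001,10.001) [heading=45, move]
Final: pos=(15.001,10.001), heading=45, 2 segment(s) drawn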